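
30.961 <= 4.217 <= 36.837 False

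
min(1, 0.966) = 0.966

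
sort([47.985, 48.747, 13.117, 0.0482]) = [0.0482, 13.117, 47.985, 48.747]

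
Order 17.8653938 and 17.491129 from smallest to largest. 17.491129, 17.8653938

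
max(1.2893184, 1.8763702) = 1.8763702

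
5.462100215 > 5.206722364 True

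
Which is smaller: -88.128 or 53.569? -88.128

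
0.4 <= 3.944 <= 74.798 True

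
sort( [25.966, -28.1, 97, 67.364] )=[-28.1, 25.966, 67.364, 97]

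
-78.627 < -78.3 True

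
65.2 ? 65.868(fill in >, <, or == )<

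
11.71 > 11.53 True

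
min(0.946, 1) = 0.946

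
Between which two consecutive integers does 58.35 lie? 58 and 59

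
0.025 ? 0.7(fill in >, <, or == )<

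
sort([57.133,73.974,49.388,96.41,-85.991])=[-85.991,49.388,57.133,73.974,96.41]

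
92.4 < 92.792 True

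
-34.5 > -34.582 True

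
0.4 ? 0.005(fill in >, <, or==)>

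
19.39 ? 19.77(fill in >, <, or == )<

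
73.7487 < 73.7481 False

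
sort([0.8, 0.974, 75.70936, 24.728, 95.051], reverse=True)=[95.051, 75.70936, 24.728, 0.974, 0.8]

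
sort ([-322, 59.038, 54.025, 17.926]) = [-322, 17.926, 54.025, 59.038]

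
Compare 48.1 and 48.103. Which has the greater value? 48.103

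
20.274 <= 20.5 True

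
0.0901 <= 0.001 False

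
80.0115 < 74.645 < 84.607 False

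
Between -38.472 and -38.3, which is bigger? -38.3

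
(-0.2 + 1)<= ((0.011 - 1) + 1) False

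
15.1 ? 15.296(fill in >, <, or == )<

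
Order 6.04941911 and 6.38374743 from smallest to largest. 6.04941911, 6.38374743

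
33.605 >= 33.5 True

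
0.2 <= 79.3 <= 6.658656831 False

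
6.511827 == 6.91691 False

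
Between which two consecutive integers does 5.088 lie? 5 and 6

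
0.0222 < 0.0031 False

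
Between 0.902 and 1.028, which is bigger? 1.028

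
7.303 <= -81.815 False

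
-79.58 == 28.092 False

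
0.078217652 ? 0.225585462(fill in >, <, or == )<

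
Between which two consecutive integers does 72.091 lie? 72 and 73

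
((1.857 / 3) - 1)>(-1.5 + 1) True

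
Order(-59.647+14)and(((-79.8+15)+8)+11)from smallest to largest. (((-79.8+15)+8)+11), (-59.647+14)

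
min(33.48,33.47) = 33.47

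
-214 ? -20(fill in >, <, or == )<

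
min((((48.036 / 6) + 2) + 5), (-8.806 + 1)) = -7.806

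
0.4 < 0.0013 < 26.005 False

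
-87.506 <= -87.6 False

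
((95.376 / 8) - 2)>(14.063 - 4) False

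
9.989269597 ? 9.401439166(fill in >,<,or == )>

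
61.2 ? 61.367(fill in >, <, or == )<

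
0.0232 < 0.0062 False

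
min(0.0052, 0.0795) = 0.0052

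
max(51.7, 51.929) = 51.929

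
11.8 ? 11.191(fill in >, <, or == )>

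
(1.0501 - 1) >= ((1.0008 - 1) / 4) True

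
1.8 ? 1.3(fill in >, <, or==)>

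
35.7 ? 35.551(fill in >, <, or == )>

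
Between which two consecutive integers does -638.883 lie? -639 and -638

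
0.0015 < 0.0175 True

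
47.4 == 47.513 False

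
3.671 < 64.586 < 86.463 True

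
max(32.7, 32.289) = 32.7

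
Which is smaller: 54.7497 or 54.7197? 54.7197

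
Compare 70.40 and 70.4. They are equal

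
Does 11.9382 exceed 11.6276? Yes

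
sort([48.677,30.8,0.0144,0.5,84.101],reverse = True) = [84.101,48.677,30.8,0.5,0.0144]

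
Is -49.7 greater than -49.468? No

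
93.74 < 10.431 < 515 False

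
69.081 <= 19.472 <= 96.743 False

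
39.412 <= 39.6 True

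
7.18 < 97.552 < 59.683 False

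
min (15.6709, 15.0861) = 15.0861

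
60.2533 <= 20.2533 False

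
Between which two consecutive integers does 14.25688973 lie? 14 and 15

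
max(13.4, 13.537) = 13.537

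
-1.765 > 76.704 False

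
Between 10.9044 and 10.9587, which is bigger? 10.9587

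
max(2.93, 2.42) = 2.93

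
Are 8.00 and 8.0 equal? Yes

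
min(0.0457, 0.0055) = 0.0055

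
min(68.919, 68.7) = 68.7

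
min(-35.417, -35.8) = -35.8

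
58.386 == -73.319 False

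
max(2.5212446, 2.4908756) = 2.5212446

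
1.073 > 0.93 True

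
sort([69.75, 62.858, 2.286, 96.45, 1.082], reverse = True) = [96.45, 69.75, 62.858, 2.286, 1.082]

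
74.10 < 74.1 False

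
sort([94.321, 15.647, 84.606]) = [15.647, 84.606, 94.321]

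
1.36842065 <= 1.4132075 True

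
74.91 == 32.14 False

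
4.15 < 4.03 False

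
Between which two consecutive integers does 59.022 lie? 59 and 60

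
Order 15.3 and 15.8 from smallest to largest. 15.3, 15.8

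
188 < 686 True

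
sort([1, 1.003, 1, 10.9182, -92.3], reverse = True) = [10.9182, 1.003, 1, 1, -92.3]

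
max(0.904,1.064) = 1.064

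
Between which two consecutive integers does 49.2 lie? 49 and 50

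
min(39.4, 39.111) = 39.111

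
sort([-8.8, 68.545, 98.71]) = [-8.8, 68.545, 98.71]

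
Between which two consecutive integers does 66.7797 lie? 66 and 67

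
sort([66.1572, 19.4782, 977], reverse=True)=[977, 66.1572, 19.4782]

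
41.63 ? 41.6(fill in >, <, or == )>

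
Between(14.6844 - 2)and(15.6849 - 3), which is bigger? (15.6849 - 3)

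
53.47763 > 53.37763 True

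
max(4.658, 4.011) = 4.658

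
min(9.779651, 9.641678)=9.641678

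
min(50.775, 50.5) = 50.5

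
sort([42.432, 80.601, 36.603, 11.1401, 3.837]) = [3.837, 11.1401, 36.603, 42.432, 80.601]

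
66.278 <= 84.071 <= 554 True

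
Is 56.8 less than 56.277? No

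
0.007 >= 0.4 False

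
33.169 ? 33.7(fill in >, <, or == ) <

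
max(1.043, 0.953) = 1.043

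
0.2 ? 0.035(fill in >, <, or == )>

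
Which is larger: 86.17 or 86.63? 86.63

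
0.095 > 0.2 False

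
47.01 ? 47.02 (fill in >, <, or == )<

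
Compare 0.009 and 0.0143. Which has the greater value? 0.0143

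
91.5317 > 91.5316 True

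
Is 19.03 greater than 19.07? No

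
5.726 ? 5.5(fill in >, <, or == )>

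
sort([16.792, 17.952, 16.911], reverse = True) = [17.952, 16.911, 16.792]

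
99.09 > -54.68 True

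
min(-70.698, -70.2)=-70.698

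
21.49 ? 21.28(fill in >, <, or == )>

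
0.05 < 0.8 True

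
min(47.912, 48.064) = 47.912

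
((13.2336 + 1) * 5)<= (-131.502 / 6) False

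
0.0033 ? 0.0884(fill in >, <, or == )<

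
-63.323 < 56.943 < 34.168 False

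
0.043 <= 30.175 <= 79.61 True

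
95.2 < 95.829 True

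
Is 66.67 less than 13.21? No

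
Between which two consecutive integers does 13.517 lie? 13 and 14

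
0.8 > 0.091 True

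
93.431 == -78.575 False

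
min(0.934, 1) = 0.934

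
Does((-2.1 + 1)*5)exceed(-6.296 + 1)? No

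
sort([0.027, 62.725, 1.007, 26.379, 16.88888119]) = [0.027, 1.007, 16.88888119, 26.379, 62.725]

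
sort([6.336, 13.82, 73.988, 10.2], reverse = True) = [73.988, 13.82, 10.2, 6.336]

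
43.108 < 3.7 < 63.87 False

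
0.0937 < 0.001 False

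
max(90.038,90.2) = 90.2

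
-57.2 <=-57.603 False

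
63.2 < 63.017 False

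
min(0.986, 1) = 0.986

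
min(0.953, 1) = 0.953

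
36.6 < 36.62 True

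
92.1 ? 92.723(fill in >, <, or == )<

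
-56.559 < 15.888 True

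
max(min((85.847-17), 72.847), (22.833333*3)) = 68.847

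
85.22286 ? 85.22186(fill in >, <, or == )>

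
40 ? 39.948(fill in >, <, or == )>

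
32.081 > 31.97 True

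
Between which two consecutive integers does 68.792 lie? 68 and 69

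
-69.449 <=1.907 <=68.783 True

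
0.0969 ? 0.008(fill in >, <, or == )>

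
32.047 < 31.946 False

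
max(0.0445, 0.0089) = 0.0445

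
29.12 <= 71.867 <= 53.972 False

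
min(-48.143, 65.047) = -48.143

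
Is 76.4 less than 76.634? Yes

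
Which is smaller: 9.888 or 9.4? 9.4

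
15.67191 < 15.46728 False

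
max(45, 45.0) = 45.0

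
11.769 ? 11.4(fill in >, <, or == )>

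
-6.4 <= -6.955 False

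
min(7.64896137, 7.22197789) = 7.22197789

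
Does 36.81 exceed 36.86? No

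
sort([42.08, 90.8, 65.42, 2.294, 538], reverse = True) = [538, 90.8, 65.42, 42.08, 2.294]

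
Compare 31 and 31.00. They are equal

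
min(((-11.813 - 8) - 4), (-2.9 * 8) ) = -23.813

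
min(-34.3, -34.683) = -34.683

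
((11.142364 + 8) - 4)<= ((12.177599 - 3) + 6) True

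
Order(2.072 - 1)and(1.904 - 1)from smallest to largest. (1.904 - 1), (2.072 - 1)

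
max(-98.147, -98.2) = -98.147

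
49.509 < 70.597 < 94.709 True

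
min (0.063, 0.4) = 0.063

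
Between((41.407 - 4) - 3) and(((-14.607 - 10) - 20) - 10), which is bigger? ((41.407 - 4) - 3)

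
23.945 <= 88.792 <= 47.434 False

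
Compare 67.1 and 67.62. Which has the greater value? 67.62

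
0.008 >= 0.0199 False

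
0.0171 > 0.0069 True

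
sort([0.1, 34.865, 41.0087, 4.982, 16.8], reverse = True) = [41.0087, 34.865, 16.8, 4.982, 0.1]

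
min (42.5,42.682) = 42.5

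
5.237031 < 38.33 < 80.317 True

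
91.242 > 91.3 False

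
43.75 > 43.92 False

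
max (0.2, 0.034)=0.2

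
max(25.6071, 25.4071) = 25.6071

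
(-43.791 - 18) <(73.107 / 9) True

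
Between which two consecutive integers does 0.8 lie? 0 and 1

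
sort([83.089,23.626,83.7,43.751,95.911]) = [23.626,43.751,83.089,83.7,95.911]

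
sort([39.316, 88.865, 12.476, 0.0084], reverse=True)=[88.865, 39.316, 12.476, 0.0084]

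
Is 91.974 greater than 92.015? No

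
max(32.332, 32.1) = 32.332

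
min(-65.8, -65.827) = -65.827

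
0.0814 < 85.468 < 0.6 False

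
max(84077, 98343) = 98343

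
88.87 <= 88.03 False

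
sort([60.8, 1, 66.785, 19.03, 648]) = [1, 19.03, 60.8, 66.785, 648]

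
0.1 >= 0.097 True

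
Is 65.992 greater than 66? No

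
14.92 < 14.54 False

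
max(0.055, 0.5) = 0.5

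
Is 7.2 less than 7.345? Yes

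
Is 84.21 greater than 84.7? No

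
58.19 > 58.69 False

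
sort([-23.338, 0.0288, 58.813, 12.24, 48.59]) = [-23.338, 0.0288, 12.24, 48.59, 58.813]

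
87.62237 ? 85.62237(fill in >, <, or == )>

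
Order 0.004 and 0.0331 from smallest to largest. 0.004, 0.0331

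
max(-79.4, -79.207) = -79.207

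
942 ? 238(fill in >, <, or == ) >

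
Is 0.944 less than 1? Yes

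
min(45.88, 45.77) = 45.77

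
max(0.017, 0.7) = 0.7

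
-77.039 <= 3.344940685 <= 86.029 True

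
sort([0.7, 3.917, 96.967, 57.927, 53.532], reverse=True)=[96.967, 57.927, 53.532, 3.917, 0.7]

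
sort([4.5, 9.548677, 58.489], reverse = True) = [58.489, 9.548677, 4.5]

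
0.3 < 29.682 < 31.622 True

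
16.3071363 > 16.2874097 True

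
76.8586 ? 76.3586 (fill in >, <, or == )>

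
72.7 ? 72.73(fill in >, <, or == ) <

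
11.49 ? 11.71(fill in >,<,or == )<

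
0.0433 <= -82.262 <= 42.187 False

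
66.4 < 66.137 False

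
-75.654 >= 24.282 False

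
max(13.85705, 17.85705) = 17.85705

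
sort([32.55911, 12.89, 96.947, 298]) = [12.89, 32.55911, 96.947, 298]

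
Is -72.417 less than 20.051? Yes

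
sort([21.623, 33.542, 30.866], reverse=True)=[33.542, 30.866, 21.623]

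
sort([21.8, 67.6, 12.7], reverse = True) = [67.6, 21.8, 12.7]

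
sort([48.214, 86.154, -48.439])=[-48.439, 48.214, 86.154]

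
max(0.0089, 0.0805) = 0.0805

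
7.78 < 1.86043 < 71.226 False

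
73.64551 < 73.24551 False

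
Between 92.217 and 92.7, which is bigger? 92.7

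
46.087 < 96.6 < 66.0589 False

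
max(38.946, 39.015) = 39.015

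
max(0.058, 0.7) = 0.7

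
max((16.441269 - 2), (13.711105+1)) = 14.711105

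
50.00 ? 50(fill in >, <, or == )==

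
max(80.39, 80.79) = 80.79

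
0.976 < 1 True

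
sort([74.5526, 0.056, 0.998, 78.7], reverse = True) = [78.7, 74.5526, 0.998, 0.056]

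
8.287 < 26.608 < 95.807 True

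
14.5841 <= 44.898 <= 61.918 True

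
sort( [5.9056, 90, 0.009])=[0.009, 5.9056, 90]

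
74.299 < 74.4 True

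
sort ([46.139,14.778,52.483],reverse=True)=[52.483,46.139,14.778]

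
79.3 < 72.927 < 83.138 False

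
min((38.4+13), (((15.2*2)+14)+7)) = 51.4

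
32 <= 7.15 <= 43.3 False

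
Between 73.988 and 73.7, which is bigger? 73.988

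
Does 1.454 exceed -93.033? Yes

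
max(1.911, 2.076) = 2.076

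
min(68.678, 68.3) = 68.3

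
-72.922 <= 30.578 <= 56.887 True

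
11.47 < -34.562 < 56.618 False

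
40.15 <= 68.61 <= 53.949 False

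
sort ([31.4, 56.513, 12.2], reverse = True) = [56.513, 31.4, 12.2]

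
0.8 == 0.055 False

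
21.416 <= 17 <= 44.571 False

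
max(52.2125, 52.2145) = 52.2145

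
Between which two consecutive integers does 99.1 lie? 99 and 100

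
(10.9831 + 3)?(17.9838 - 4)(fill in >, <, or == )<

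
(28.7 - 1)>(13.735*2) True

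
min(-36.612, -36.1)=-36.612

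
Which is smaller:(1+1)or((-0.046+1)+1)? ((-0.046+1)+1)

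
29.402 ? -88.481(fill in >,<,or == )>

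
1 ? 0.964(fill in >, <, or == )>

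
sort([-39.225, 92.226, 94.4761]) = [-39.225, 92.226, 94.4761]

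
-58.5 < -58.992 False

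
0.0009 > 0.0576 False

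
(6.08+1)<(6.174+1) True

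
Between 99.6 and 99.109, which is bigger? 99.6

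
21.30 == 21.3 True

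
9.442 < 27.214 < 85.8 True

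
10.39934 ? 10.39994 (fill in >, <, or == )<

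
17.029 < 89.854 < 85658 True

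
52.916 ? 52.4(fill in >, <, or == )>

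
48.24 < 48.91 True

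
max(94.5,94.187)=94.5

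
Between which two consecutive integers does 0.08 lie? 0 and 1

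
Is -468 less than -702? No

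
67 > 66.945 True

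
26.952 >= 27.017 False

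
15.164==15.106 False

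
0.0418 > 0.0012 True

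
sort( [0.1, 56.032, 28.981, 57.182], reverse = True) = [57.182, 56.032, 28.981, 0.1]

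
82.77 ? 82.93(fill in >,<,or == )<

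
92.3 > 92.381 False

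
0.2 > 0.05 True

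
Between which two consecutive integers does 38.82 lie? 38 and 39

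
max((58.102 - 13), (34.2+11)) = 45.2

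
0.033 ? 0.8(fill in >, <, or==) <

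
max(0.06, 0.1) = 0.1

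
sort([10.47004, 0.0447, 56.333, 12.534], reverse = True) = [56.333, 12.534, 10.47004, 0.0447]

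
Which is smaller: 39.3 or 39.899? 39.3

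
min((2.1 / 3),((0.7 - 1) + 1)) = 0.7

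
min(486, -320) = -320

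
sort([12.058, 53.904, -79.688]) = [-79.688, 12.058, 53.904]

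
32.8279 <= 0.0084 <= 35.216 False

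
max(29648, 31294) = 31294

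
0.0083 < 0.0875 True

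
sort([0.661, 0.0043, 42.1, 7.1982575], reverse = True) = [42.1, 7.1982575, 0.661, 0.0043]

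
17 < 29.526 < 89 True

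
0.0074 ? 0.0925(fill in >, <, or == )<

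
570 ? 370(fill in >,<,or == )>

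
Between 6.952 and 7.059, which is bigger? 7.059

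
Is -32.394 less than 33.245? Yes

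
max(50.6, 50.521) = 50.6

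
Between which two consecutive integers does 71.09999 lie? 71 and 72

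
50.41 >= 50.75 False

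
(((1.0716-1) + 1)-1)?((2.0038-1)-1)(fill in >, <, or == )>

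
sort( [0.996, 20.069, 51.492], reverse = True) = [51.492, 20.069, 0.996]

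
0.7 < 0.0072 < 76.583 False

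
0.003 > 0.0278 False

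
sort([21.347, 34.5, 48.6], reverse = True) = [48.6, 34.5, 21.347]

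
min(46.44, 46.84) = 46.44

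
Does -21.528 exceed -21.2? No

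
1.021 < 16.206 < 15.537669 False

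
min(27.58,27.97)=27.58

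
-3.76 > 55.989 False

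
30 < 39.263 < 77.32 True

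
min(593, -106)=-106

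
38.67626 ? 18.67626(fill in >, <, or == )>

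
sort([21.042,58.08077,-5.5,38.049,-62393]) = [-62393,-5.5,21.042,38.049,58.08077]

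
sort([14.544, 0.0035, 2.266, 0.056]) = [0.0035, 0.056, 2.266, 14.544]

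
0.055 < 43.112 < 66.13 True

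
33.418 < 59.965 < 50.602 False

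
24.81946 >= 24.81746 True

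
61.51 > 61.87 False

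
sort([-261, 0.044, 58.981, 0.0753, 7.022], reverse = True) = [58.981, 7.022, 0.0753, 0.044, -261]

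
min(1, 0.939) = 0.939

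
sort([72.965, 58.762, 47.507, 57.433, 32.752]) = [32.752, 47.507, 57.433, 58.762, 72.965]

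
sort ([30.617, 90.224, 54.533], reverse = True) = [90.224, 54.533, 30.617]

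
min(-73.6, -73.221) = -73.6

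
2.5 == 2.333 False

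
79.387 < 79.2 False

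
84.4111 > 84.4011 True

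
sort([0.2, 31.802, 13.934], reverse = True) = [31.802, 13.934, 0.2]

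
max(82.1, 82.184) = 82.184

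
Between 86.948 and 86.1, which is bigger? 86.948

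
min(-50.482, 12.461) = -50.482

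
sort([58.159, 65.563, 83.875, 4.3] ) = [4.3, 58.159, 65.563, 83.875]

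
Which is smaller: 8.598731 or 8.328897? 8.328897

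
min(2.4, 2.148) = 2.148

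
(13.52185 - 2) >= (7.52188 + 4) False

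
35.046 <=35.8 True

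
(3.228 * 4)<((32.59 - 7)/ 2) False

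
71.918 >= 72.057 False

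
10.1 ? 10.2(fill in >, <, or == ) <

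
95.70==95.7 True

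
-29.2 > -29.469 True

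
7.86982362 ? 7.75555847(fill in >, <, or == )>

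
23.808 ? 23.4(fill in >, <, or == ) >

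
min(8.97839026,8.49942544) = 8.49942544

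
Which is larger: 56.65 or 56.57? 56.65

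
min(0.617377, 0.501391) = 0.501391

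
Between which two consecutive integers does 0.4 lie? 0 and 1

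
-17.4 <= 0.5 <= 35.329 True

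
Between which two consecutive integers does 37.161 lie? 37 and 38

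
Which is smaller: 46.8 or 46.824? 46.8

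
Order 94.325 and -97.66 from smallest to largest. -97.66, 94.325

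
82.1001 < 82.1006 True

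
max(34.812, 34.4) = 34.812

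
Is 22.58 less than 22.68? Yes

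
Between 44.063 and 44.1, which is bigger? 44.1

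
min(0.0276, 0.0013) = 0.0013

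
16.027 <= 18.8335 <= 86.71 True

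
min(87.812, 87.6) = 87.6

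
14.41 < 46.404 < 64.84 True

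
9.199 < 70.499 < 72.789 True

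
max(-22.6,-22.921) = -22.6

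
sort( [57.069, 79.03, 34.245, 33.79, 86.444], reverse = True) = [86.444, 79.03, 57.069, 34.245, 33.79]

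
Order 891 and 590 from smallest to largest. 590, 891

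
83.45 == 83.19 False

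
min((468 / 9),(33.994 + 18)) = 51.994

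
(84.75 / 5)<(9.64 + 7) False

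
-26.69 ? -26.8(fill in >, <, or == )>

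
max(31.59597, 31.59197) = 31.59597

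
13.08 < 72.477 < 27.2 False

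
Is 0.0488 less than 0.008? No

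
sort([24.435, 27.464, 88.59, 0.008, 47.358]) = [0.008, 24.435, 27.464, 47.358, 88.59]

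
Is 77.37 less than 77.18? No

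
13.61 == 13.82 False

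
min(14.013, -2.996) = -2.996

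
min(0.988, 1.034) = 0.988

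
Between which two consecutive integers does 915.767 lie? 915 and 916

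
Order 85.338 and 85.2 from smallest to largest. 85.2, 85.338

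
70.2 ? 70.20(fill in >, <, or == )==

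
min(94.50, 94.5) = 94.50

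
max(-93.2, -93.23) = -93.2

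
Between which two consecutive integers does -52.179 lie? -53 and -52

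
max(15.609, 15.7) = 15.7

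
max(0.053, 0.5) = 0.5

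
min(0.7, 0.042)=0.042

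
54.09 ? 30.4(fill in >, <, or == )>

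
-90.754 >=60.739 False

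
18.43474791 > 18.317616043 True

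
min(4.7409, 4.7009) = 4.7009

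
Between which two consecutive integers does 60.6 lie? 60 and 61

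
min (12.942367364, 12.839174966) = 12.839174966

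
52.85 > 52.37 True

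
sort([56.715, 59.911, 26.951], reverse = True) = [59.911, 56.715, 26.951]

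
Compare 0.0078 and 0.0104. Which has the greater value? 0.0104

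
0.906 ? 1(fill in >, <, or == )<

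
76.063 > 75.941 True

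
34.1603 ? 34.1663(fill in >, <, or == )<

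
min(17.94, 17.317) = 17.317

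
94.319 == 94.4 False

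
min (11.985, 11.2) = 11.2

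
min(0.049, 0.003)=0.003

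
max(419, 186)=419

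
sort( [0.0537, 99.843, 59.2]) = [0.0537, 59.2, 99.843]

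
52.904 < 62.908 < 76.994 True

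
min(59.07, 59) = 59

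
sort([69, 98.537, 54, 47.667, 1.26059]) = [1.26059, 47.667, 54, 69, 98.537]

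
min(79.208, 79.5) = 79.208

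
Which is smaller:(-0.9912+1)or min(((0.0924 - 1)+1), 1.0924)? (-0.9912+1)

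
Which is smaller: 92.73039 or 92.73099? 92.73039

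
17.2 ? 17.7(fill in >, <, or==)<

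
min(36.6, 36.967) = 36.6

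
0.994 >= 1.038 False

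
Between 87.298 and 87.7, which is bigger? 87.7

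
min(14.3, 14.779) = 14.3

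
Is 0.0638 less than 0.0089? No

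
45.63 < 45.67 True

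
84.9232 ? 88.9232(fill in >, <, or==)<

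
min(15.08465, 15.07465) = 15.07465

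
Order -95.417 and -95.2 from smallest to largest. -95.417, -95.2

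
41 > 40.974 True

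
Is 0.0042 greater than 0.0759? No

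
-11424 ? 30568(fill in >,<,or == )<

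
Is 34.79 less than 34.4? No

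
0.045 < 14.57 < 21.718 True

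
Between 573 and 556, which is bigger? 573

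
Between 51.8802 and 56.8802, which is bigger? 56.8802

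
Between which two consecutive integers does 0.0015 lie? 0 and 1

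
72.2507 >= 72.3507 False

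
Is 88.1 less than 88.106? Yes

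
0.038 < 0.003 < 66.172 False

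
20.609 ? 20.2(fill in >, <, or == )>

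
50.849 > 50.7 True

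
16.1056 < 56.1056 True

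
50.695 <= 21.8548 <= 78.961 False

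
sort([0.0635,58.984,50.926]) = [0.0635,50.926,58.984]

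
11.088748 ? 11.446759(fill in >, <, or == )<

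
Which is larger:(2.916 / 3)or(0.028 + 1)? (0.028 + 1)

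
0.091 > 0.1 False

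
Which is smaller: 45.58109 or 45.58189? 45.58109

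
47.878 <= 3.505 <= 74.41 False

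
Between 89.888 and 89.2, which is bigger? 89.888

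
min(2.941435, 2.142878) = 2.142878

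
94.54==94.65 False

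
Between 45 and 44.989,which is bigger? 45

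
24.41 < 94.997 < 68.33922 False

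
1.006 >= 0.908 True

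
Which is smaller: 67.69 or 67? 67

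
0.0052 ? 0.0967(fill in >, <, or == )<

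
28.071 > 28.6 False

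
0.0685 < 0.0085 False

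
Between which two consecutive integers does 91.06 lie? 91 and 92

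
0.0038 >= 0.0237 False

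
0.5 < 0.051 False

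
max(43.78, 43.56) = 43.78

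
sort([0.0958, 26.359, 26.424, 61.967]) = [0.0958, 26.359, 26.424, 61.967]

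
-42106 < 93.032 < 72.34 False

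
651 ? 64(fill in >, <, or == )>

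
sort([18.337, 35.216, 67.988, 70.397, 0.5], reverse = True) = [70.397, 67.988, 35.216, 18.337, 0.5]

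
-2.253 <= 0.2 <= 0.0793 False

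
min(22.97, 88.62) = 22.97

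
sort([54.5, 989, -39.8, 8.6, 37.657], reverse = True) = [989, 54.5, 37.657, 8.6, -39.8]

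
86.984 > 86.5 True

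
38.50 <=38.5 True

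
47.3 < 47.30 False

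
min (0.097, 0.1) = 0.097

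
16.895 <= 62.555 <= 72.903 True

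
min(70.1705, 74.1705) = 70.1705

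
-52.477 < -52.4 True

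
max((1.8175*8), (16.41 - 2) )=14.54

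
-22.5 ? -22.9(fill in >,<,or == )>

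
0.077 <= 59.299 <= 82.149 True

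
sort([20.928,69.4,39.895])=[20.928,39.895,69.4]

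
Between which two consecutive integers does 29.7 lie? 29 and 30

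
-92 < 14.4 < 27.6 True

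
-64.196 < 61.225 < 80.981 True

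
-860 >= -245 False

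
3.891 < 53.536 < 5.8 False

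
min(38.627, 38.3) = 38.3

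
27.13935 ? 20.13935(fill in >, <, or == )>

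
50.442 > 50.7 False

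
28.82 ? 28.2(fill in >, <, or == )>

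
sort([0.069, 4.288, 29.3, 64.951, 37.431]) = [0.069, 4.288, 29.3, 37.431, 64.951]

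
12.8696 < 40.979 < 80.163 True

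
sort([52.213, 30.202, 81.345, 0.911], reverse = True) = [81.345, 52.213, 30.202, 0.911]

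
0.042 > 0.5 False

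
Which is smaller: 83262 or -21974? -21974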